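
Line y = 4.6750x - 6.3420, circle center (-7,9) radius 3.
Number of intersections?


Substitute y = 4.6750x - 6.3420: (x+ 7)^2 + (4.6750x- 6.3420-9)^2 = 9
Expand to Ax^2 + Bx + C = 0, where b-k = -15.342
A = 1+m^2 = 22.855625
B = 2(m(b-k) - h) = 2(4.6750*(-15.342) + 7) = -129.4477
C = h^2 + (b-k)^2 - r^2 = 49 + 235.376964 - 9 = 275.376964
disc = B^2-4AC = 16756.7070 - 25175.6505 = -8418.9435
disc < 0

0 intersection points


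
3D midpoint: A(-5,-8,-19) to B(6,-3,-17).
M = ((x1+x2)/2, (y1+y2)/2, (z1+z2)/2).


Mx = (-5+6)/2 = 0.5000
My = (-8- 3)/2 = -5.5000
Mz = (-19- 17)/2 = -18.0000

M = (0.5000, -5.5000, -18.0000)


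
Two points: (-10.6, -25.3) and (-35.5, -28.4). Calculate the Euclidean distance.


dx = -35.5 + 10.6 = -24.9
dy = -28.4 + 25.3 = -3.1
d = sqrt(620.01 + 9.61) = sqrt(629.62) = 25.0922

25.0922


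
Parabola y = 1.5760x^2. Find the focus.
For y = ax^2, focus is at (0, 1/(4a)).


a = 1.5760
4a = 6.3040
focus = (0, 1/6.3040) = (0, 0.1586)

Focus = (0, 0.1586)


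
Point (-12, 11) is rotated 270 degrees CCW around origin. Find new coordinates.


cos(270) = 0, sin(270) = -1
x' = -12*0 - 11*(-1) = 11
y' = -12*(-1) + 11*0 = 12

(11, 12)


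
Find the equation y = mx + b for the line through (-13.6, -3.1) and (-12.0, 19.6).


m = (22.7)/(1.6) = 14.1875
b = y1 - m*x1 = -3.1 - (22.7*(-13.6))/(1.6) = -3.1 + 192.9500 = 189.8500

y = 14.1875x + 189.8500


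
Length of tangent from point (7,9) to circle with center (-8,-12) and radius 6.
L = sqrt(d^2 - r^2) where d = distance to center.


d = sqrt((7+ 8)^2 + (9+ 12)^2) = sqrt(225+441) = 25.8070
L = sqrt(666.0000 - 36) = sqrt(630.0000) = 25.0998

25.0998


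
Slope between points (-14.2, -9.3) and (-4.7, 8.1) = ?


dy = 8.1 + 9.3 = 17.4
dx = -4.7 + 14.2 = 9.5
m = 17.4/9.5 = 1.8316

m = 1.8316


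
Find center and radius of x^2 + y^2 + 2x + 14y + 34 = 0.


h = -D/2 = -2/2 = -1
k = -E/2 = -14/2 = -7
r^2 = h^2 + k^2 - F = 1 + 49 - 34 = 16
r = 4

Center (-1, -7), radius = 4


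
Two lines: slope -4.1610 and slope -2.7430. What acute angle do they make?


m1-m2 = -1.418
1+m1*m2 = 12.413623
tan(theta) = |-1.418/12.413623| = 0.114229
theta = arctan(|-1.418/12.413623|) = 6.5166 degrees (acute angle)

6.5166 degrees


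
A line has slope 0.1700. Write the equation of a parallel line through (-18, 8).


Parallel lines have equal slopes.
m2 = 0.1700
b2 = 8 - 0.1700*(-18) = 11.0600

y = 0.1700x + 11.0600


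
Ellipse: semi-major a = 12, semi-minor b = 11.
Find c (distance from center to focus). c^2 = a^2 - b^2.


c^2 = 12^2 - 11^2 = 144 - 121 = 23
c = sqrt(23) = 4.7958

c = 4.7958


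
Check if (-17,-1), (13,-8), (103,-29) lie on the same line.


-17*(-8+ 29) + 13*(-29+ 1) + 103*(-1+ 8)
= -357 - 364 + 721 = 0

Yes, collinear (determinant = 0)


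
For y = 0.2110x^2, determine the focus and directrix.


a = 0.2110
1/(4a) = 1.1848
Focus = (0, 1.1848)
Directrix: y = -1.1848

Focus = (0, 1.1848), Directrix: y = -1.1848


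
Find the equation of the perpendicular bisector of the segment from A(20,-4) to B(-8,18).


Midpoint = (6, 7)
Slope of AB = dy/dx = 22/(-28) = -0.7857
Perp slope = -dx/dy = 28/22 = 1.2727
b = My - (perp slope)*Mx = 7 + (-28*6)/22 = 7 - 7.6364 = -0.6364

y = 1.2727x - 0.6364


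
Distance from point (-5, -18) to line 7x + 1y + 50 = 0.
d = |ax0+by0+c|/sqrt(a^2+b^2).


|7*(-5) + 1*(-18) + 50| = |-3| = 3
sqrt(49 + 1) = sqrt(50) = 7.0711
d = 3/sqrt(50) = 0.4243

0.4243


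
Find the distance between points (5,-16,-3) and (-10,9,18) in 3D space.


dx=-15, dy=25, dz=21
d = sqrt(225+625+441) = sqrt(1291) = 35.9305

35.9305


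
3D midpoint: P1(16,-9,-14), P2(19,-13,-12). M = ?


Mx = (16+19)/2 = 17.5000
My = (-9- 13)/2 = -11.0000
Mz = (-14- 12)/2 = -13.0000

M = (17.5000, -11.0000, -13.0000)


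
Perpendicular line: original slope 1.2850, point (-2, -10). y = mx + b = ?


Perpendicular slope = -1/m1 = -1/1.2850 = -0.7782
b2 = y0 - m2*x0 = -10 - 2/1.2850 = -10 - 1.5564 = -11.5564

y = -0.7782x - 11.5564


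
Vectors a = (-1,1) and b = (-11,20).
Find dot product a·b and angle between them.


a·b = -1*(-11) + 1*20 = 11 + 20 = 31
|a| = sqrt(1+1) = 1.4142
|b| = sqrt(121+400) = 22.8254
cos(theta) = 31/(sqrt(2)*sqrt(521)) = 31/sqrt(1042) = 0.960346
theta = arccos(31/sqrt(1042)) = 16.1892 degrees

a·b = 31, theta = 16.1892 deg


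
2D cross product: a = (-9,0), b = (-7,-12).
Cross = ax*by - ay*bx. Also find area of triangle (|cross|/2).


cross = -9*(-12) - 0*(-7) = 108 - 0 = 108
Triangle area = |108|/2 = 108/2 = 54.0000

cross = 108, triangle area = 54.0000


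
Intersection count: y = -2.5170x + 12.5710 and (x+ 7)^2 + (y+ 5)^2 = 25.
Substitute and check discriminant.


Substitute y = -2.5170x + 12.5710: (x+ 7)^2 + (-2.5170x+12.5710+ 5)^2 = 25
Expand to Ax^2 + Bx + C = 0, where b-k = 17.571
A = 1+m^2 = 7.335289
B = 2(m(b-k) - h) = 2(-2.5170*17.571 + 7) = -74.452414
C = h^2 + (b-k)^2 - r^2 = 49 + 308.740041 - 25 = 332.740041
disc = B^2-4AC = 5543.1620 - 9762.9775 = -4219.8155
disc < 0

0 intersection points


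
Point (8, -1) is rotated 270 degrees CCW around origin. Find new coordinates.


cos(270) = 0, sin(270) = -1
x' = 8*0 + 1*(-1) = -1
y' = 8*(-1) - 1*0 = -8

(-1, -8)


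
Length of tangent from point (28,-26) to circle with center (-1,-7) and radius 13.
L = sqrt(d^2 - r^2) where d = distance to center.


d = sqrt((28+ 1)^2 + (-26+ 7)^2) = sqrt(841+361) = 34.6699
L = sqrt(1202.0000 - 169) = sqrt(1033.0000) = 32.1403

32.1403


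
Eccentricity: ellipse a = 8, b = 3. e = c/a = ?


c = sqrt(64-9) = sqrt(55) = 7.4162
e = c/a = sqrt(55)/8 = 0.9270

e = 0.9270


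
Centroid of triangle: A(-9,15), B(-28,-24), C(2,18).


Gx = (-9- 28+2)/3 = -35/3 = -11.6667
Gy = (15- 24+18)/3 = 9/3 = 3.0000

G = (-11.6667, 3.0000)


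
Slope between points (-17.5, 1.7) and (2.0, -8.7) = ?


dy = -8.7 - 1.7 = -10.4
dx = 2.0 + 17.5 = 19.5
m = -10.4/19.5 = -0.5333

m = -0.5333


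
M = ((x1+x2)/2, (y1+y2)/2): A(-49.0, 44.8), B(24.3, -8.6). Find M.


Mx = (-49.0 + 24.3)/2 = -24.7/2 = -12.3500
My = (44.8 - 8.6)/2 = 36.2/2 = 18.1000

(-12.3500, 18.1000)


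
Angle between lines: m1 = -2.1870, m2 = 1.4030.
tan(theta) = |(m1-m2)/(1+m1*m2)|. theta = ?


m1-m2 = -3.59
1+m1*m2 = -2.068361
tan(theta) = |-3.59/(-2.068361)| = 1.735674
theta = arctan(|-3.59/(-2.068361)|) = 60.0518 degrees (acute angle)

60.0518 degrees


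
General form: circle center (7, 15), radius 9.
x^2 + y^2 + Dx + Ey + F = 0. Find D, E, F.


(x-7)^2 + (y-15)^2 = 9^2
D = -2h = -14, E = -2k = -30
F = h^2+k^2-r^2 = 49+225-81 = 193

D = -14, E = -30, F = 193


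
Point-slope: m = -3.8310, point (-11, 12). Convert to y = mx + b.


y - 12 = -3.8310(x + 11)
y = -3.8310x + 12 + 3.8310*(-11)
y = -3.8310x - 30.1410

y = -3.8310x - 30.1410


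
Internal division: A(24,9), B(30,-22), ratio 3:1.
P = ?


Px = (3*30 + 1*24)/4 = 114/4 = 28.5000
Py = (3*(-22) + 1*9)/4 = -57/4 = -14.2500

P = (28.5000, -14.2500)


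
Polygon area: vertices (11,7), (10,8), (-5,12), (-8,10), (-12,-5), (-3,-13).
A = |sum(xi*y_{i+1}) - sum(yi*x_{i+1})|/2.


sum(xi*y_{i+1}) = 11*8 + 10*12 - 5*10 - 8*(-5) - 12*(-13) - 3*7 = 333
sum(yi*x_{i+1}) = 7*10 + 8*(-5) + 12*(-8) + 10*(-12) - 5*(-3) - 13*11 = -314
Area = |333 + 314|/2 = 647/2 = 323.5000

323.5000 sq units


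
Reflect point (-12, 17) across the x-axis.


Reflection rule for x-axis: (x, -y)
(-12, 17) -> (-12, -17)

(-12, -17)


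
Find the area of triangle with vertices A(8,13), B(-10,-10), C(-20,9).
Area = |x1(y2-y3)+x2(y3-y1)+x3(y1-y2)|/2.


8*(-10-9) = -152
-10*(9-13) = 40
-20*(13+ 10) = -460
sum = -572
Area = |-572|/2 = 286.0000

286.0000 sq units


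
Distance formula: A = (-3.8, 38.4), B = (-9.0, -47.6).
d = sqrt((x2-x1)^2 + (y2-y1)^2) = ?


dx = -9.0 + 3.8 = -5.2
dy = -47.6 - 38.4 = -86.0
d = sqrt(27.04 + 7396.0) = sqrt(7423.04) = 86.1571

86.1571


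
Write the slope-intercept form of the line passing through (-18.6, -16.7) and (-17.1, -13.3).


m = (3.4)/(1.5) = 2.2667
b = y1 - m*x1 = -16.7 - (3.4*(-18.6))/(1.5) = -16.7 + 42.1600 = 25.4600

y = 2.2667x + 25.4600


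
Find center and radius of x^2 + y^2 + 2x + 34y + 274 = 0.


h = -D/2 = -2/2 = -1
k = -E/2 = -34/2 = -17
r^2 = h^2 + k^2 - F = 1 + 289 - 274 = 16
r = 4

Center (-1, -17), radius = 4


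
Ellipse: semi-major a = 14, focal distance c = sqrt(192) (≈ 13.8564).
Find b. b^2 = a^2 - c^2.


b^2 = 14^2 - (sqrt(192))^2 = 196 - 192 = 4
b = sqrt(4) = 2

b = 2


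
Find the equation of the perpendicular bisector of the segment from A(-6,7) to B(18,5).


Midpoint = (6, 6)
Slope of AB = dy/dx = -2/24 = -0.0833
Perp slope = -dx/dy = 24/2 = 12.0000
b = My - (perp slope)*Mx = 6 + (24*6)/(-2) = 6 - 72.0000 = -66.0000

y = 12.0000x - 66.0000


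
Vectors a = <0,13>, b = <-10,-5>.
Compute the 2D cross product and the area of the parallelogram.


cross = 0*(-5) - 13*(-10) = 0 + 130 = 130
Parallelogram area = |130| = 130

cross = 130, parallelogram area = 130


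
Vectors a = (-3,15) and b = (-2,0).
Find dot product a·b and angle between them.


a·b = -3*(-2) + 15*0 = 6 + 0 = 6
|a| = sqrt(9+225) = 15.2971
|b| = sqrt(4+0) = 2.0000
cos(theta) = 6/(sqrt(234)*sqrt(4)) = 6/sqrt(936) = 0.196116
theta = arccos(6/sqrt(936)) = 78.6901 degrees

a·b = 6, theta = 78.6901 deg


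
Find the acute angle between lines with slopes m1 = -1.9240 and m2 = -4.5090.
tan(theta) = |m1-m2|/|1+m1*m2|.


m1-m2 = 2.585
1+m1*m2 = 9.675316
tan(theta) = |2.585/9.675316| = 0.267175
theta = arctan(|2.585/9.675316|) = 14.9586 degrees (acute angle)

14.9586 degrees


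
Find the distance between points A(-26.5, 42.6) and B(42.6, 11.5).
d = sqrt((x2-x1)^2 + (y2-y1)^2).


dx = 42.6 + 26.5 = 69.1
dy = 11.5 - 42.6 = -31.1
d = sqrt(4774.81 + 967.21) = sqrt(5742.02) = 75.7761

75.7761


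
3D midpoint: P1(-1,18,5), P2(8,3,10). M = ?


Mx = (-1+8)/2 = 3.5000
My = (18+3)/2 = 10.5000
Mz = (5+10)/2 = 7.5000

M = (3.5000, 10.5000, 7.5000)


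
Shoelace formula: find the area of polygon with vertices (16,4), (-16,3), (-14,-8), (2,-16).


sum(xi*y_{i+1}) = 16*3 - 16*(-8) - 14*(-16) + 2*4 = 408
sum(yi*x_{i+1}) = 4*(-16) + 3*(-14) - 8*2 - 16*16 = -378
Area = |408 + 378|/2 = 786/2 = 393.0000

393.0000 sq units


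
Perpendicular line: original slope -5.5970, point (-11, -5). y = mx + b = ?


Perpendicular slope = -1/m1 = -1/(-5.5970) = 0.1787
b2 = y0 - m2*x0 = -5 - 11/(-5.5970) = -5 + 1.9653 = -3.0347

y = 0.1787x - 3.0347


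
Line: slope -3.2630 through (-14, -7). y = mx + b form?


y + 7 = -3.2630(x + 14)
y = -3.2630x - 7 + 3.2630*(-14)
y = -3.2630x - 52.6820

y = -3.2630x - 52.6820


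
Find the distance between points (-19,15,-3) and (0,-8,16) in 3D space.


dx=19, dy=-23, dz=19
d = sqrt(361+529+361) = sqrt(1251) = 35.3695

35.3695


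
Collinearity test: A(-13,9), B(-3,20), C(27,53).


-13*(20-53) - 3*(53-9) + 27*(9-20)
= 429 - 132 - 297 = 0

Yes, collinear (determinant = 0)


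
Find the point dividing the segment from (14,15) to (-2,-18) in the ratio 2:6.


Px = (2*(-2) + 6*14)/8 = 80/8 = 10.0000
Py = (2*(-18) + 6*15)/8 = 54/8 = 6.7500

P = (10.0000, 6.7500)


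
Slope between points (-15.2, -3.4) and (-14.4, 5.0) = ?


dy = 5.0 + 3.4 = 8.4
dx = -14.4 + 15.2 = 0.8
m = 8.4/0.8 = 10.5000

m = 10.5000


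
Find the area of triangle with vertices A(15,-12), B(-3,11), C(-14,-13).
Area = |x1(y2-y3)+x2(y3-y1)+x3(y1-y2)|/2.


15*(11+ 13) = 360
-3*(-13+ 12) = 3
-14*(-12-11) = 322
sum = 685
Area = |685|/2 = 342.5000

342.5000 sq units


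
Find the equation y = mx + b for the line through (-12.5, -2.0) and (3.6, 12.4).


m = (14.4)/(16.1) = 0.8944
b = y1 - m*x1 = -2.0 - (14.4*(-12.5))/(16.1) = -2.0 + 11.1801 = 9.1801

y = 0.8944x + 9.1801


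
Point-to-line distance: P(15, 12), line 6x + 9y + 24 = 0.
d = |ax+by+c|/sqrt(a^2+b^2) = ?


|6*15 + 9*12 + 24| = |222| = 222
sqrt(36 + 81) = sqrt(117) = 10.8167
d = 222/sqrt(117) = 20.5239

20.5239


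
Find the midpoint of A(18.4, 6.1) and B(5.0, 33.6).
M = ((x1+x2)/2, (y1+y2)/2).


Mx = (18.4 + 5.0)/2 = 23.4/2 = 11.7000
My = (6.1 + 33.6)/2 = 39.7/2 = 19.8500

(11.7000, 19.8500)


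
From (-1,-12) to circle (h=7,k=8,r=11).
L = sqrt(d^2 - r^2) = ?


d = sqrt((-1-7)^2 + (-12-8)^2) = sqrt(64+400) = 21.5407
L = sqrt(464.0000 - 121) = sqrt(343.0000) = 18.5203

18.5203


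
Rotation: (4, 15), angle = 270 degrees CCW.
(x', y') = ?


cos(270) = 0, sin(270) = -1
x' = 4*0 - 15*(-1) = 15
y' = 4*(-1) + 15*0 = -4

(15, -4)


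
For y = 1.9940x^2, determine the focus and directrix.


a = 1.9940
1/(4a) = 0.1254
Focus = (0, 0.1254)
Directrix: y = -0.1254

Focus = (0, 0.1254), Directrix: y = -0.1254


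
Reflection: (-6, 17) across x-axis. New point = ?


Reflection rule for x-axis: (x, -y)
(-6, 17) -> (-6, -17)

(-6, -17)


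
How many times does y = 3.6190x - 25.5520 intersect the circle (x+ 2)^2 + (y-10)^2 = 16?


Substitute y = 3.6190x - 25.5520: (x+ 2)^2 + (3.6190x- 25.5520-10)^2 = 16
Expand to Ax^2 + Bx + C = 0, where b-k = -35.552
A = 1+m^2 = 14.097161
B = 2(m(b-k) - h) = 2(3.6190*(-35.552) + 2) = -253.325376
C = h^2 + (b-k)^2 - r^2 = 4 + 1263.944704 - 16 = 1251.944704
disc = B^2-4AC = 64173.7461 - 70595.4642 = -6421.7181
disc < 0

0 intersection points


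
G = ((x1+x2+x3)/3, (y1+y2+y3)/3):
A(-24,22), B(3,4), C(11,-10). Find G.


Gx = (-24+3+11)/3 = -10/3 = -3.3333
Gy = (22+4- 10)/3 = 16/3 = 5.3333

G = (-3.3333, 5.3333)


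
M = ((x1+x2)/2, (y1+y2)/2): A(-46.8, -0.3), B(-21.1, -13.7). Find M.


Mx = (-46.8 - 21.1)/2 = -67.9/2 = -33.9500
My = (-0.3 - 13.7)/2 = -14.0/2 = -7.0000

(-33.9500, -7.0000)


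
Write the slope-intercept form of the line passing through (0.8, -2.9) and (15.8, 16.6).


m = (19.5)/(15.0) = 1.3000
b = y1 - m*x1 = -2.9 - (19.5*0.8)/(15.0) = -2.9 - 1.0400 = -3.9400

y = 1.3000x - 3.9400


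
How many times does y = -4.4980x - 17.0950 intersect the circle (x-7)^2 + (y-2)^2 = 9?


Substitute y = -4.4980x - 17.0950: (x-7)^2 + (-4.4980x- 17.0950-2)^2 = 9
Expand to Ax^2 + Bx + C = 0, where b-k = -19.095
A = 1+m^2 = 21.232004
B = 2(m(b-k) - h) = 2(-4.4980*(-19.095) - 7) = 157.77862
C = h^2 + (b-k)^2 - r^2 = 49 + 364.619025 - 9 = 404.619025
disc = B^2-4AC = 24894.0929 - 34363.4910 = -9469.3981
disc < 0

0 intersection points


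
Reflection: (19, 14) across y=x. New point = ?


Reflection rule for y=x: (y, x)
(19, 14) -> (14, 19)

(14, 19)


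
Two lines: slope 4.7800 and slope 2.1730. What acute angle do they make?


m1-m2 = 2.607
1+m1*m2 = 11.38694
tan(theta) = |2.607/11.38694| = 0.228946
theta = arctan(|2.607/11.38694|) = 12.8954 degrees (acute angle)

12.8954 degrees


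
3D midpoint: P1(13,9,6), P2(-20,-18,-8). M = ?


Mx = (13- 20)/2 = -3.5000
My = (9- 18)/2 = -4.5000
Mz = (6- 8)/2 = -1.0000

M = (-3.5000, -4.5000, -1.0000)


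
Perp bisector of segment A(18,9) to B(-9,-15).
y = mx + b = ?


Midpoint = (4.5, -3)
Slope of AB = dy/dx = -24/(-27) = 0.8889
Perp slope = -dx/dy = -27/24 = -1.1250
b = My - (perp slope)*Mx = -3 + (-27*4.5)/(-24) = -3 + 5.0625 = 2.0625

y = -1.1250x + 2.0625


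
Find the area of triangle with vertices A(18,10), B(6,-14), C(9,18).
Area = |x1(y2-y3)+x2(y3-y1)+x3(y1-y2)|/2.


18*(-14-18) = -576
6*(18-10) = 48
9*(10+ 14) = 216
sum = -312
Area = |-312|/2 = 156.0000

156.0000 sq units


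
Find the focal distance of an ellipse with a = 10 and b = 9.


c^2 = 10^2 - 9^2 = 100 - 81 = 19
c = sqrt(19) = 4.3589

c = 4.3589


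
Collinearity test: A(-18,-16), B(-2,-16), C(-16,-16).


-18*(-16+ 16) - 2*(-16+ 16) - 16*(-16+ 16)
= 0 + 0 + 0 = 0

Yes, collinear (determinant = 0)


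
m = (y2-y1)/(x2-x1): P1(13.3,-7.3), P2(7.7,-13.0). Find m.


dy = -13.0 + 7.3 = -5.7
dx = 7.7 - 13.3 = -5.6
m = -5.7/(-5.6) = 1.0179

m = 1.0179


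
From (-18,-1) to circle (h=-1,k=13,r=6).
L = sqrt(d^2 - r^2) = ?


d = sqrt((-18+ 1)^2 + (-1-13)^2) = sqrt(289+196) = 22.0227
L = sqrt(485.0000 - 36) = sqrt(449.0000) = 21.1896

21.1896


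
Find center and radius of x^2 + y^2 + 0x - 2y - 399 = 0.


h = -D/2 = 0/2 = 0
k = -E/2 = 2/2 = 1
r^2 = h^2 + k^2 - F = 0 + 1 + 399 = 400
r = 20

Center (0, 1), radius = 20


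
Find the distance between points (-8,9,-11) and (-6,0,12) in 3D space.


dx=2, dy=-9, dz=23
d = sqrt(4+81+529) = sqrt(614) = 24.7790

24.7790


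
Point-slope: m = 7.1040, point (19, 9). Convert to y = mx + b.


y - 9 = 7.1040(x - 19)
y = 7.1040x + 9 - 7.1040*19
y = 7.1040x - 125.9760

y = 7.1040x - 125.9760


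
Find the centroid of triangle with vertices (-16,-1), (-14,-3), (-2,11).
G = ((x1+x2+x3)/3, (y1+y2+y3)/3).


Gx = (-16- 14- 2)/3 = -32/3 = -10.6667
Gy = (-1- 3+11)/3 = 7/3 = 2.3333

G = (-10.6667, 2.3333)


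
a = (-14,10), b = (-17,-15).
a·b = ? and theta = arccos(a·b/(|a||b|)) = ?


a·b = -14*(-17) + 10*(-15) = 238 - 150 = 88
|a| = sqrt(196+100) = 17.2047
|b| = sqrt(289+225) = 22.6716
cos(theta) = 88/(sqrt(296)*sqrt(514)) = 88/sqrt(152144) = 0.225608
theta = arccos(88/sqrt(152144)) = 76.9613 degrees

a·b = 88, theta = 76.9613 deg


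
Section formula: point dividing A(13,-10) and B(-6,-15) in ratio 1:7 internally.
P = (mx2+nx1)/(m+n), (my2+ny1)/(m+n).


Px = (1*(-6) + 7*13)/8 = 85/8 = 10.6250
Py = (1*(-15) + 7*(-10))/8 = -85/8 = -10.6250

P = (10.6250, -10.6250)


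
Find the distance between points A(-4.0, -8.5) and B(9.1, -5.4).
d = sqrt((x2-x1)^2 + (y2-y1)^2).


dx = 9.1 + 4.0 = 13.1
dy = -5.4 + 8.5 = 3.1
d = sqrt(171.61 + 9.61) = sqrt(181.22) = 13.4618

13.4618


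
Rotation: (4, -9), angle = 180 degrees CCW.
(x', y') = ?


cos(180) = -1, sin(180) = 0
x' = 4*(-1) + 9*0 = -4
y' = 4*0 - 9*(-1) = 9

(-4, 9)


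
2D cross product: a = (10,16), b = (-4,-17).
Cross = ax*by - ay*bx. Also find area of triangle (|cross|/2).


cross = 10*(-17) - 16*(-4) = -170 + 64 = -106
Triangle area = |-106|/2 = 106/2 = 53.0000

cross = -106, triangle area = 53.0000


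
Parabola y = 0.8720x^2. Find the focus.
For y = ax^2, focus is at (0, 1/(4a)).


a = 0.8720
4a = 3.4880
focus = (0, 1/3.4880) = (0, 0.2867)

Focus = (0, 0.2867)


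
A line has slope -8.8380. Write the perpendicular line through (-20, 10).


Perpendicular slope = -1/m1 = -1/(-8.8380) = 0.1131
b2 = y0 - m2*x0 = 10 - 20/(-8.8380) = 10 + 2.2630 = 12.2630

y = 0.1131x + 12.2630


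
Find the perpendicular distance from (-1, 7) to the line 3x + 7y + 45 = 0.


|3*(-1) + 7*7 + 45| = |91| = 91
sqrt(9 + 49) = sqrt(58) = 7.6158
d = 91/sqrt(58) = 11.9489

11.9489


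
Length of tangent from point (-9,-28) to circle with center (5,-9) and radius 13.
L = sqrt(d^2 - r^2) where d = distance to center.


d = sqrt((-9-5)^2 + (-28+ 9)^2) = sqrt(196+361) = 23.6008
L = sqrt(557.0000 - 169) = sqrt(388.0000) = 19.6977

19.6977


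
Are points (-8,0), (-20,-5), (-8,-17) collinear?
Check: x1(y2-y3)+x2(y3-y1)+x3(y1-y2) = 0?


-8*(-5+ 17) - 20*(-17-0) - 8*(0+ 5)
= -96 + 340 - 40 = 204

No, not collinear (determinant = 204)


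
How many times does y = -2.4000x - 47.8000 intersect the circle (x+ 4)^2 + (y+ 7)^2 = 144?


Substitute y = -2.4000x - 47.8000: (x+ 4)^2 + (-2.4000x- 47.8000+ 7)^2 = 144
Expand to Ax^2 + Bx + C = 0, where b-k = -40.8
A = 1+m^2 = 6.76
B = 2(m(b-k) - h) = 2(-2.4000*(-40.8) + 4) = 203.84
C = h^2 + (b-k)^2 - r^2 = 16 + 1664.64 - 144 = 1536.64
disc = B^2-4AC = 41550.7456 - 41550.7456 = 0
disc = 0

1 intersection point (tangent)


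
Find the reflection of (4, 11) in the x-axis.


Reflection rule for x-axis: (x, -y)
(4, 11) -> (4, -11)

(4, -11)


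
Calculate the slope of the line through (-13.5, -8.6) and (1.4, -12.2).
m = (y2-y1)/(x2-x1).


dy = -12.2 + 8.6 = -3.6
dx = 1.4 + 13.5 = 14.9
m = -3.6/14.9 = -0.2416

m = -0.2416


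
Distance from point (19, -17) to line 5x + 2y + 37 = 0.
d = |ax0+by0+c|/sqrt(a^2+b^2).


|5*19 + 2*(-17) + 37| = |98| = 98
sqrt(25 + 4) = sqrt(29) = 5.3852
d = 98/sqrt(29) = 18.1981

18.1981


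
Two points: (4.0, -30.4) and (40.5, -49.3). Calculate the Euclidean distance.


dx = 40.5 - 4.0 = 36.5
dy = -49.3 + 30.4 = -18.9
d = sqrt(1332.25 + 357.21) = sqrt(1689.46) = 41.1030

41.1030


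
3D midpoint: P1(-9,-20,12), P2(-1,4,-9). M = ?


Mx = (-9- 1)/2 = -5.0000
My = (-20+4)/2 = -8.0000
Mz = (12- 9)/2 = 1.5000

M = (-5.0000, -8.0000, 1.5000)


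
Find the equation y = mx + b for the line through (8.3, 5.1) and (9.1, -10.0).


m = (-15.1)/(0.8) = -18.8750
b = y1 - m*x1 = 5.1 - (-15.1*8.3)/(0.8) = 5.1 + 156.6625 = 161.7625

y = -18.8750x + 161.7625


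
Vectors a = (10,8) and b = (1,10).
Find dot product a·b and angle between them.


a·b = 10*1 + 8*10 = 10 + 80 = 90
|a| = sqrt(100+64) = 12.8062
|b| = sqrt(1+100) = 10.0499
cos(theta) = 90/(sqrt(164)*sqrt(101)) = 90/sqrt(16564) = 0.699294
theta = arccos(90/sqrt(16564)) = 45.6296 degrees

a·b = 90, theta = 45.6296 deg


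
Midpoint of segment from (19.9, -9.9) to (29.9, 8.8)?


Mx = (19.9 + 29.9)/2 = 49.8/2 = 24.9000
My = (-9.9 + 8.8)/2 = -1.1/2 = -0.5500

(24.9000, -0.5500)


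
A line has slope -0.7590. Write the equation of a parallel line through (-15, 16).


Parallel lines have equal slopes.
m2 = -0.7590
b2 = 16 + 0.7590*(-15) = 4.6150

y = -0.7590x + 4.6150


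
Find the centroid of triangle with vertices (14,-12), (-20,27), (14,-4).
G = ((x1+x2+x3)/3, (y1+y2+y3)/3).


Gx = (14- 20+14)/3 = 8/3 = 2.6667
Gy = (-12+27- 4)/3 = 11/3 = 3.6667

G = (2.6667, 3.6667)


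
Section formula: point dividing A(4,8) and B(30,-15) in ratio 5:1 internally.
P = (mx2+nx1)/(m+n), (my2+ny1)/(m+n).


Px = (5*30 + 1*4)/6 = 154/6 = 25.6667
Py = (5*(-15) + 1*8)/6 = -67/6 = -11.1667

P = (25.6667, -11.1667)


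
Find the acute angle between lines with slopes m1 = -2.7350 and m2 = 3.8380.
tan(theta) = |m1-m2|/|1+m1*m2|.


m1-m2 = -6.573
1+m1*m2 = -9.49693
tan(theta) = |-6.573/(-9.49693)| = 0.692118
theta = arctan(|-6.573/(-9.49693)|) = 34.6878 degrees (acute angle)

34.6878 degrees


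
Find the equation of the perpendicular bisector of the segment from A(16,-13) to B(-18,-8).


Midpoint = (-1, -10.5)
Slope of AB = dy/dx = 5/(-34) = -0.1471
Perp slope = -dx/dy = 34/5 = 6.8000
b = My - (perp slope)*Mx = -10.5 + (-34*(-1))/5 = -10.5 + 6.8000 = -3.7000

y = 6.8000x - 3.7000


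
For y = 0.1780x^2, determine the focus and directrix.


a = 0.1780
1/(4a) = 1.4045
Focus = (0, 1.4045)
Directrix: y = -1.4045

Focus = (0, 1.4045), Directrix: y = -1.4045


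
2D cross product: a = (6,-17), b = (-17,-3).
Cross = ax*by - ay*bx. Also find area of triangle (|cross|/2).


cross = 6*(-3) + 17*(-17) = -18 - 289 = -307
Triangle area = |-307|/2 = 307/2 = 153.5000

cross = -307, triangle area = 153.5000


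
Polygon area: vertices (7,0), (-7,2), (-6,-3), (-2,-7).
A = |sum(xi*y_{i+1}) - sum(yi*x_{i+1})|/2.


sum(xi*y_{i+1}) = 7*2 - 7*(-3) - 6*(-7) - 2*0 = 77
sum(yi*x_{i+1}) = 0*(-7) + 2*(-6) - 3*(-2) - 7*7 = -55
Area = |77 + 55|/2 = 132/2 = 66.0000

66.0000 sq units


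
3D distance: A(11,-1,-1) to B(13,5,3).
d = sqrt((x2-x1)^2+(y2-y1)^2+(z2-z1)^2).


dx=2, dy=6, dz=4
d = sqrt(4+36+16) = sqrt(56) = 7.4833

7.4833


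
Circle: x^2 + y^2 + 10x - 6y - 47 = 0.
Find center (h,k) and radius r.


h = -D/2 = -10/2 = -5
k = -E/2 = 6/2 = 3
r^2 = h^2 + k^2 - F = 25 + 9 + 47 = 81
r = 9

Center (-5, 3), radius = 9


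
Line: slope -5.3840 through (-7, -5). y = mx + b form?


y + 5 = -5.3840(x + 7)
y = -5.3840x - 5 + 5.3840*(-7)
y = -5.3840x - 42.6880

y = -5.3840x - 42.6880


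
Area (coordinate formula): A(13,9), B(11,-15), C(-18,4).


13*(-15-4) = -247
11*(4-9) = -55
-18*(9+ 15) = -432
sum = -734
Area = |-734|/2 = 367.0000

367.0000 sq units


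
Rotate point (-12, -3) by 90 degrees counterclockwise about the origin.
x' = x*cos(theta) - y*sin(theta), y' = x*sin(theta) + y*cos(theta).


cos(90) = 0, sin(90) = 1
x' = -12*0 + 3*1 = 3
y' = -12*1 - 3*0 = -12

(3, -12)


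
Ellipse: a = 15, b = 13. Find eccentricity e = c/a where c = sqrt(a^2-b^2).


c = sqrt(225-169) = sqrt(56) = 7.4833
e = c/a = sqrt(56)/15 = 0.4989

e = 0.4989


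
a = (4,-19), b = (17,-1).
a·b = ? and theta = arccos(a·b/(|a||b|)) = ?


a·b = 4*17 - 19*(-1) = 68 + 19 = 87
|a| = sqrt(16+361) = 19.4165
|b| = sqrt(289+1) = 17.0294
cos(theta) = 87/(sqrt(377)*sqrt(290)) = 87/sqrt(109330) = 0.263117
theta = arccos(87/sqrt(109330)) = 74.7449 degrees

a·b = 87, theta = 74.7449 deg


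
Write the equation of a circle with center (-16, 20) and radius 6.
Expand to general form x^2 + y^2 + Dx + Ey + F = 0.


(x+ 16)^2 + (y-20)^2 = 6^2
D = -2h = 32, E = -2k = -40
F = h^2+k^2-r^2 = 256+400-36 = 620

x^2 + y^2 + 32x - 40y + 620 = 0


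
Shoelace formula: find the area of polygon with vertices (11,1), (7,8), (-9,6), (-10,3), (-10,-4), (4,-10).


sum(xi*y_{i+1}) = 11*8 + 7*6 - 9*3 - 10*(-4) - 10*(-10) + 4*1 = 247
sum(yi*x_{i+1}) = 1*7 + 8*(-9) + 6*(-10) + 3*(-10) - 4*4 - 10*11 = -281
Area = |247 + 281|/2 = 528/2 = 264.0000

264.0000 sq units


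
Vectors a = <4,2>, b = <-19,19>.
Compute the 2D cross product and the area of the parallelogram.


cross = 4*19 - 2*(-19) = 76 + 38 = 114
Parallelogram area = |114| = 114

cross = 114, parallelogram area = 114


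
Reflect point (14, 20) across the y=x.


Reflection rule for y=x: (y, x)
(14, 20) -> (20, 14)

(20, 14)


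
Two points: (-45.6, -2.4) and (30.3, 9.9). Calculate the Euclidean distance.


dx = 30.3 + 45.6 = 75.9
dy = 9.9 + 2.4 = 12.3
d = sqrt(5760.81 + 151.29) = sqrt(5912.1) = 76.8902

76.8902


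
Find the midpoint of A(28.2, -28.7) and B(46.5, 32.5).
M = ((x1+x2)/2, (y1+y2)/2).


Mx = (28.2 + 46.5)/2 = 74.7/2 = 37.3500
My = (-28.7 + 32.5)/2 = 3.8/2 = 1.9000

(37.3500, 1.9000)


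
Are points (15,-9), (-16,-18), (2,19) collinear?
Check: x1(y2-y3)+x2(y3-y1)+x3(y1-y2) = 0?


15*(-18-19) - 16*(19+ 9) + 2*(-9+ 18)
= -555 - 448 + 18 = -985

No, not collinear (determinant = -985)


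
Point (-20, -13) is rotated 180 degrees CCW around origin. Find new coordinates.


cos(180) = -1, sin(180) = 0
x' = -20*(-1) + 13*0 = 20
y' = -20*0 - 13*(-1) = 13

(20, 13)


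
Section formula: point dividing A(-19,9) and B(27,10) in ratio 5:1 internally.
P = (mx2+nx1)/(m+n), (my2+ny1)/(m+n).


Px = (5*27 + 1*(-19))/6 = 116/6 = 19.3333
Py = (5*10 + 1*9)/6 = 59/6 = 9.8333

P = (19.3333, 9.8333)


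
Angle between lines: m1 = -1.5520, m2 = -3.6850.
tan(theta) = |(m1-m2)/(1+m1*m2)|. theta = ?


m1-m2 = 2.133
1+m1*m2 = 6.71912
tan(theta) = |2.133/6.71912| = 0.317452
theta = arctan(|2.133/6.71912|) = 17.6122 degrees (acute angle)

17.6122 degrees


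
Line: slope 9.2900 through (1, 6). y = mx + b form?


y - 6 = 9.2900(x - 1)
y = 9.2900x + 6 - 9.2900*1
y = 9.2900x - 3.2900

y = 9.2900x - 3.2900


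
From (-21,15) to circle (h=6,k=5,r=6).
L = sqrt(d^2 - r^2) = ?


d = sqrt((-21-6)^2 + (15-5)^2) = sqrt(729+100) = 28.7924
L = sqrt(829.0000 - 36) = sqrt(793.0000) = 28.1603

28.1603


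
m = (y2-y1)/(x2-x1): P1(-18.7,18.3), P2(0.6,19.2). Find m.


dy = 19.2 - 18.3 = 0.9
dx = 0.6 + 18.7 = 19.3
m = 0.9/19.3 = 0.0466

m = 0.0466


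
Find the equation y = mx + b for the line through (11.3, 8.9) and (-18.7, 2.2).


m = (-6.7)/(-30.0) = 0.2233
b = y1 - m*x1 = 8.9 - (-6.7*11.3)/(-30.0) = 8.9 - 2.5237 = 6.3763

y = 0.2233x + 6.3763


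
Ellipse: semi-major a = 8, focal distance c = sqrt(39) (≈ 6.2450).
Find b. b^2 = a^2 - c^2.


b^2 = 8^2 - (sqrt(39))^2 = 64 - 39 = 25
b = sqrt(25) = 5

b = 5


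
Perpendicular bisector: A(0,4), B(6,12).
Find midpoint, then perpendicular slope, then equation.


Midpoint = (3, 8)
Slope of AB = dy/dx = 8/6 = 1.3333
Perp slope = -dx/dy = -6/8 = -0.7500
b = My - (perp slope)*Mx = 8 + (6*3)/8 = 8 + 2.2500 = 10.2500

y = -0.7500x + 10.2500


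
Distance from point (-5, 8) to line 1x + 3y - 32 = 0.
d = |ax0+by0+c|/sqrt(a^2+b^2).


|1*(-5) + 3*8 - 32| = |-13| = 13
sqrt(1 + 9) = sqrt(10) = 3.1623
d = 13/sqrt(10) = 4.1110

4.1110


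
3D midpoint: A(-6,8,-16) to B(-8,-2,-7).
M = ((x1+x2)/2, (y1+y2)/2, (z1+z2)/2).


Mx = (-6- 8)/2 = -7.0000
My = (8- 2)/2 = 3.0000
Mz = (-16- 7)/2 = -11.5000

M = (-7.0000, 3.0000, -11.5000)


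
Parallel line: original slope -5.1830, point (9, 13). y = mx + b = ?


Parallel lines have equal slopes.
m2 = -5.1830
b2 = 13 + 5.1830*9 = 59.6470

y = -5.1830x + 59.6470


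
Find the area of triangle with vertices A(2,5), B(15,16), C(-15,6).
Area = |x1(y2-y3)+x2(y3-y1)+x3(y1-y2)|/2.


2*(16-6) = 20
15*(6-5) = 15
-15*(5-16) = 165
sum = 200
Area = |200|/2 = 100.0000

100.0000 sq units


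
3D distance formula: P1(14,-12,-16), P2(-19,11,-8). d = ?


dx=-33, dy=23, dz=8
d = sqrt(1089+529+64) = sqrt(1682) = 41.0122

41.0122


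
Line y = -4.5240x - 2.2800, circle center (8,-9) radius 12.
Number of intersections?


Substitute y = -4.5240x - 2.2800: (x-8)^2 + (-4.5240x- 2.2800+ 9)^2 = 144
Expand to Ax^2 + Bx + C = 0, where b-k = 6.72
A = 1+m^2 = 21.466576
B = 2(m(b-k) - h) = 2(-4.5240*6.72 - 8) = -76.80256
C = h^2 + (b-k)^2 - r^2 = 64 + 45.1584 - 144 = -34.8416
disc = B^2-4AC = 5898.6332 + 2991.7194 = 8890.3526
disc > 0

2 intersection points


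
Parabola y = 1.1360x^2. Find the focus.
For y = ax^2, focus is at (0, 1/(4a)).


a = 1.1360
4a = 4.5440
focus = (0, 1/4.5440) = (0, 0.2201)

Focus = (0, 0.2201)


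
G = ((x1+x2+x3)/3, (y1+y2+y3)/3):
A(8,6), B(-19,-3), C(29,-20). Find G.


Gx = (8- 19+29)/3 = 18/3 = 6.0000
Gy = (6- 3- 20)/3 = -17/3 = -5.6667

G = (6.0000, -5.6667)


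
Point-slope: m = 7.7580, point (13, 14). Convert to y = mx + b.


y - 14 = 7.7580(x - 13)
y = 7.7580x + 14 - 7.7580*13
y = 7.7580x - 86.8540

y = 7.7580x - 86.8540


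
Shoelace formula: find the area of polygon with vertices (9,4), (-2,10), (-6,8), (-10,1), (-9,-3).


sum(xi*y_{i+1}) = 9*10 - 2*8 - 6*1 - 10*(-3) - 9*4 = 62
sum(yi*x_{i+1}) = 4*(-2) + 10*(-6) + 8*(-10) + 1*(-9) - 3*9 = -184
Area = |62 + 184|/2 = 246/2 = 123.0000

123.0000 sq units


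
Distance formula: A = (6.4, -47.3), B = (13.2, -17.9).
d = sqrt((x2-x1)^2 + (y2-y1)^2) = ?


dx = 13.2 - 6.4 = 6.8
dy = -17.9 + 47.3 = 29.4
d = sqrt(46.24 + 864.36) = sqrt(910.6) = 30.1761

30.1761


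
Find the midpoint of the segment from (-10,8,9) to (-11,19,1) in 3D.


Mx = (-10- 11)/2 = -10.5000
My = (8+19)/2 = 13.5000
Mz = (9+1)/2 = 5.0000

M = (-10.5000, 13.5000, 5.0000)


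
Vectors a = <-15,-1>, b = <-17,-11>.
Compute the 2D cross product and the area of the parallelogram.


cross = -15*(-11) + 1*(-17) = 165 - 17 = 148
Parallelogram area = |148| = 148

cross = 148, parallelogram area = 148


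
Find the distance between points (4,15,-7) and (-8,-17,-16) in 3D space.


dx=-12, dy=-32, dz=-9
d = sqrt(144+1024+81) = sqrt(1249) = 35.3412

35.3412


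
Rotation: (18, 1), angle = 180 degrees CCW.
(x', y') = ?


cos(180) = -1, sin(180) = 0
x' = 18*(-1) - 1*0 = -18
y' = 18*0 + 1*(-1) = -1

(-18, -1)


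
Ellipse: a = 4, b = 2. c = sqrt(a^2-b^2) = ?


c^2 = 4^2 - 2^2 = 16 - 4 = 12
c = sqrt(12) = 3.4641

c = 3.4641


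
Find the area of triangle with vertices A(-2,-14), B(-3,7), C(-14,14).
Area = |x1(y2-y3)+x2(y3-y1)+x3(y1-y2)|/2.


-2*(7-14) = 14
-3*(14+ 14) = -84
-14*(-14-7) = 294
sum = 224
Area = |224|/2 = 112.0000

112.0000 sq units


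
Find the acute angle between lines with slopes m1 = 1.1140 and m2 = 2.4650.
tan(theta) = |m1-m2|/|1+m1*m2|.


m1-m2 = -1.351
1+m1*m2 = 3.74601
tan(theta) = |-1.351/3.74601| = 0.360650
theta = arctan(|-1.351/3.74601|) = 19.8319 degrees (acute angle)

19.8319 degrees


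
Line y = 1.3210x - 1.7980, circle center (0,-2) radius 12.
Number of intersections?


Substitute y = 1.3210x - 1.7980: (x-0)^2 + (1.3210x- 1.7980+ 2)^2 = 144
Expand to Ax^2 + Bx + C = 0, where b-k = 0.202
A = 1+m^2 = 2.745041
B = 2(m(b-k) - h) = 2(1.3210*0.202 - 0) = 0.533684
C = h^2 + (b-k)^2 - r^2 = 0 + 0.040804 - 144 = -143.959196
disc = B^2-4AC = 0.2848 + 1580.6956 = 1580.9804
disc > 0

2 intersection points


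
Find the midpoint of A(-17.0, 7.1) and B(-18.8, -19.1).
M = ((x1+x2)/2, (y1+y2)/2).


Mx = (-17.0 - 18.8)/2 = -35.8/2 = -17.9000
My = (7.1 - 19.1)/2 = -12/2 = -6.0000

(-17.9000, -6.0000)


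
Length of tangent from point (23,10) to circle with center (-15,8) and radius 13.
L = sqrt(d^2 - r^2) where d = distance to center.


d = sqrt((23+ 15)^2 + (10-8)^2) = sqrt(1444+4) = 38.0526
L = sqrt(1448.0000 - 169) = sqrt(1279.0000) = 35.7631

35.7631


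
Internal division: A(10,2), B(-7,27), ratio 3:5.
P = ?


Px = (3*(-7) + 5*10)/8 = 29/8 = 3.6250
Py = (3*27 + 5*2)/8 = 91/8 = 11.3750

P = (3.6250, 11.3750)


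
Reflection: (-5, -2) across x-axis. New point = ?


Reflection rule for x-axis: (x, -y)
(-5, -2) -> (-5, 2)

(-5, 2)


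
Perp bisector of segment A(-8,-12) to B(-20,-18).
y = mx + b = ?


Midpoint = (-14, -15)
Slope of AB = dy/dx = -6/(-12) = 0.5000
Perp slope = -dx/dy = -12/6 = -2.0000
b = My - (perp slope)*Mx = -15 + (-12*(-14))/(-6) = -15 - 28.0000 = -43.0000

y = -2.0000x - 43.0000


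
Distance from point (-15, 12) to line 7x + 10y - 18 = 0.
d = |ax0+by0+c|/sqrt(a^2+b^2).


|7*(-15) + 10*12 - 18| = |-3| = 3
sqrt(49 + 100) = sqrt(149) = 12.2066
d = 3/sqrt(149) = 0.2458

0.2458


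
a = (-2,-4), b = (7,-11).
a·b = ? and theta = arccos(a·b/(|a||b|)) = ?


a·b = -2*7 - 4*(-11) = -14 + 44 = 30
|a| = sqrt(4+16) = 4.4721
|b| = sqrt(49+121) = 13.0384
cos(theta) = 30/(sqrt(20)*sqrt(170)) = 30/sqrt(3400) = 0.514496
theta = arccos(30/sqrt(3400)) = 59.0362 degrees

a·b = 30, theta = 59.0362 deg


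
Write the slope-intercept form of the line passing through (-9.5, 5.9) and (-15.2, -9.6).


m = (-15.5)/(-5.7) = 2.7193
b = y1 - m*x1 = 5.9 - (-15.5*(-9.5))/(-5.7) = 5.9 + 25.8333 = 31.7333

y = 2.7193x + 31.7333


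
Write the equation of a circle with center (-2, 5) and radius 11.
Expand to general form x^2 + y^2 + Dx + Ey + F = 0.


(x+ 2)^2 + (y-5)^2 = 11^2
D = -2h = 4, E = -2k = -10
F = h^2+k^2-r^2 = 4+25-121 = -92

x^2 + y^2 + 4x - 10y - 92 = 0


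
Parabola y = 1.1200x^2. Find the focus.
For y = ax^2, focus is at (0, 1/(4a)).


a = 1.1200
4a = 4.4800
focus = (0, 1/4.4800) = (0, 0.2232)

Focus = (0, 0.2232)


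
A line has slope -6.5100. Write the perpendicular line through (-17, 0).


Perpendicular slope = -1/m1 = -1/(-6.5100) = 0.1536
b2 = y0 - m2*x0 = 0 - 17/(-6.5100) = 0 + 2.6114 = 2.6114

y = 0.1536x + 2.6114


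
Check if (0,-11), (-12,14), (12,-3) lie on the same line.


0*(14+ 3) - 12*(-3+ 11) + 12*(-11-14)
= 0 - 96 - 300 = -396

No, not collinear (determinant = -396)


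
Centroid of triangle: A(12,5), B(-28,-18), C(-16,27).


Gx = (12- 28- 16)/3 = -32/3 = -10.6667
Gy = (5- 18+27)/3 = 14/3 = 4.6667

G = (-10.6667, 4.6667)


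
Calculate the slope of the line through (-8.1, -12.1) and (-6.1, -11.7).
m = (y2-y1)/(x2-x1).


dy = -11.7 + 12.1 = 0.4
dx = -6.1 + 8.1 = 2.0
m = 0.4/2.0 = 0.2000

m = 0.2000


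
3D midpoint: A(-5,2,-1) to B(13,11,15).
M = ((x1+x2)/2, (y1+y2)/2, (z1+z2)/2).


Mx = (-5+13)/2 = 4.0000
My = (2+11)/2 = 6.5000
Mz = (-1+15)/2 = 7.0000

M = (4.0000, 6.5000, 7.0000)


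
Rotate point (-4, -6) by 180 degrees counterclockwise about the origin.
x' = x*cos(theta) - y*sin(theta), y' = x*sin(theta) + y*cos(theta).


cos(180) = -1, sin(180) = 0
x' = -4*(-1) + 6*0 = 4
y' = -4*0 - 6*(-1) = 6

(4, 6)


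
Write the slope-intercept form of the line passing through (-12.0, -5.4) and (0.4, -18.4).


m = (-13)/(12.4) = -1.0484
b = y1 - m*x1 = -5.4 - (-13*(-12.0))/(12.4) = -5.4 - 12.5806 = -17.9806

y = -1.0484x - 17.9806


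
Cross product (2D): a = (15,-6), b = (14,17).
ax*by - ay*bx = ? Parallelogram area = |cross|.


cross = 15*17 + 6*14 = 255 + 84 = 339
Parallelogram area = |339| = 339

cross = 339, parallelogram area = 339


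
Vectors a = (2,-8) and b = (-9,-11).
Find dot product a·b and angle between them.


a·b = 2*(-9) - 8*(-11) = -18 + 88 = 70
|a| = sqrt(4+64) = 8.2462
|b| = sqrt(81+121) = 14.2127
cos(theta) = 70/(sqrt(68)*sqrt(202)) = 70/sqrt(13736) = 0.597266
theta = arccos(70/sqrt(13736)) = 53.3257 degrees

a·b = 70, theta = 53.3257 deg


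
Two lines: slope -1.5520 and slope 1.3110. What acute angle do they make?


m1-m2 = -2.863
1+m1*m2 = -1.034672
tan(theta) = |-2.863/(-1.034672)| = 2.767060
theta = arctan(|-2.863/(-1.034672)|) = 70.1304 degrees (acute angle)

70.1304 degrees


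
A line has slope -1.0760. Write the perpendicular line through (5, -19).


Perpendicular slope = -1/m1 = -1/(-1.0760) = 0.9294
b2 = y0 - m2*x0 = -19 + 5/(-1.0760) = -19 - 4.6468 = -23.6468

y = 0.9294x - 23.6468


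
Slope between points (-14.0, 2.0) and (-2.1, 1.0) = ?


dy = 1.0 - 2.0 = -1.0
dx = -2.1 + 14.0 = 11.9
m = -1.0/11.9 = -0.0840

m = -0.0840


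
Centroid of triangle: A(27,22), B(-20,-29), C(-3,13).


Gx = (27- 20- 3)/3 = 4/3 = 1.3333
Gy = (22- 29+13)/3 = 6/3 = 2.0000

G = (1.3333, 2.0000)


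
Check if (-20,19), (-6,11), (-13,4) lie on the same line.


-20*(11-4) - 6*(4-19) - 13*(19-11)
= -140 + 90 - 104 = -154

No, not collinear (determinant = -154)


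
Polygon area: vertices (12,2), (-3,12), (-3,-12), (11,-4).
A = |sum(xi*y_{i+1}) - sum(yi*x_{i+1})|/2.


sum(xi*y_{i+1}) = 12*12 - 3*(-12) - 3*(-4) + 11*2 = 214
sum(yi*x_{i+1}) = 2*(-3) + 12*(-3) - 12*11 - 4*12 = -222
Area = |214 + 222|/2 = 436/2 = 218.0000

218.0000 sq units


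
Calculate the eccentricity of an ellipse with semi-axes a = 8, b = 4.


c = sqrt(64-16) = sqrt(48) = 6.9282
e = c/a = sqrt(48)/8 = 0.8660

e = 0.8660


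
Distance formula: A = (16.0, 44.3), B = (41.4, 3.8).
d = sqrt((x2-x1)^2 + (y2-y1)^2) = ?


dx = 41.4 - 16.0 = 25.4
dy = 3.8 - 44.3 = -40.5
d = sqrt(645.16 + 1640.25) = sqrt(2285.41) = 47.8060

47.8060


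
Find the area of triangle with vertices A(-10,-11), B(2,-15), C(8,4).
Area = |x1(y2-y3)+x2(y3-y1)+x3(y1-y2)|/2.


-10*(-15-4) = 190
2*(4+ 11) = 30
8*(-11+ 15) = 32
sum = 252
Area = |252|/2 = 126.0000

126.0000 sq units


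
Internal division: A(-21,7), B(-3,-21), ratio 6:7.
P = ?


Px = (6*(-3) + 7*(-21))/13 = -165/13 = -12.6923
Py = (6*(-21) + 7*7)/13 = -77/13 = -5.9231

P = (-12.6923, -5.9231)


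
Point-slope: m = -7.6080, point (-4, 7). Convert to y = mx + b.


y - 7 = -7.6080(x + 4)
y = -7.6080x + 7 + 7.6080*(-4)
y = -7.6080x - 23.4320

y = -7.6080x - 23.4320


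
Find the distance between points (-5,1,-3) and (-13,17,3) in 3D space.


dx=-8, dy=16, dz=6
d = sqrt(64+256+36) = sqrt(356) = 18.8680

18.8680


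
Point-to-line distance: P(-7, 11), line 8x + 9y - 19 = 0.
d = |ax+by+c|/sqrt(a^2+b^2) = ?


|8*(-7) + 9*11 - 19| = |24| = 24
sqrt(64 + 81) = sqrt(145) = 12.0416
d = 24/sqrt(145) = 1.9931

1.9931


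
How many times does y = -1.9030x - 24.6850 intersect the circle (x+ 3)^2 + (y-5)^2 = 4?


Substitute y = -1.9030x - 24.6850: (x+ 3)^2 + (-1.9030x- 24.6850-5)^2 = 4
Expand to Ax^2 + Bx + C = 0, where b-k = -29.685
A = 1+m^2 = 4.621409
B = 2(m(b-k) - h) = 2(-1.9030*(-29.685) + 3) = 118.98111
C = h^2 + (b-k)^2 - r^2 = 9 + 881.199225 - 4 = 886.199225
disc = B^2-4AC = 14156.5045 - 16381.9563 = -2225.4518
disc < 0

0 intersection points


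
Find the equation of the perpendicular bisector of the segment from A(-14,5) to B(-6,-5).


Midpoint = (-10, 0)
Slope of AB = dy/dx = -10/8 = -1.2500
Perp slope = -dx/dy = 8/10 = 0.8000
b = My - (perp slope)*Mx = 0 + (8*(-10))/(-10) = 0 + 8.0000 = 8.0000

y = 0.8000x + 8.0000


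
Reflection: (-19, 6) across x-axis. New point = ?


Reflection rule for x-axis: (x, -y)
(-19, 6) -> (-19, -6)

(-19, -6)


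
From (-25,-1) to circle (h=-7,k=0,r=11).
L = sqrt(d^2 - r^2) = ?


d = sqrt((-25+ 7)^2 + (-1-0)^2) = sqrt(324+1) = 18.0278
L = sqrt(325.0000 - 121) = sqrt(204.0000) = 14.2829

14.2829
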